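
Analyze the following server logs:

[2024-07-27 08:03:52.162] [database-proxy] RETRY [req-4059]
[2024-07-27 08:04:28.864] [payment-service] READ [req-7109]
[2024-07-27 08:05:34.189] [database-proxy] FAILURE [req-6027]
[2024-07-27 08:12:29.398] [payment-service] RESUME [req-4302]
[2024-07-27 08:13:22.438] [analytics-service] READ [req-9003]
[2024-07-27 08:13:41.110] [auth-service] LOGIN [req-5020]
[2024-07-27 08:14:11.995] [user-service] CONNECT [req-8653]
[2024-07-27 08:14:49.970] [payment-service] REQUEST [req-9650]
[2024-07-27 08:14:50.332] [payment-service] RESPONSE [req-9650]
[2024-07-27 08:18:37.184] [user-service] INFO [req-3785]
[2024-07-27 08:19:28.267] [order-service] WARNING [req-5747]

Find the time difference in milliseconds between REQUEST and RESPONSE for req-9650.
362

To calculate latency:

1. Find REQUEST with id req-9650: 2024-07-27 08:14:49.970
2. Find RESPONSE with id req-9650: 2024-07-27 08:14:50.332
3. Latency: 2024-07-27 08:14:50.332 - 2024-07-27 08:14:49.970 = 362ms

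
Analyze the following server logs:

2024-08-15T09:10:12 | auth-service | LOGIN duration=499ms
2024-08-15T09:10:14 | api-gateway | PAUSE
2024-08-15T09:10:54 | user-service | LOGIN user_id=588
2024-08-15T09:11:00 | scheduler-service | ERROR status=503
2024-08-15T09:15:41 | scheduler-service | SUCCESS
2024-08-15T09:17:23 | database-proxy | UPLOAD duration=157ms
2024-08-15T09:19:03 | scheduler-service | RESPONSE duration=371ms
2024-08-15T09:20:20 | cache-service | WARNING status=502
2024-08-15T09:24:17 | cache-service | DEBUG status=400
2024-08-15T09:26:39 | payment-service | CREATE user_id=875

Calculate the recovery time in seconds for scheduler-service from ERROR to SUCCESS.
281

To calculate recovery time:

1. Find ERROR event for scheduler-service: 2024-08-15T09:11:00
2. Find next SUCCESS event for scheduler-service: 2024-08-15T09:15:41
3. Recovery time: 2024-08-15T09:15:41 - 2024-08-15T09:11:00 = 281 seconds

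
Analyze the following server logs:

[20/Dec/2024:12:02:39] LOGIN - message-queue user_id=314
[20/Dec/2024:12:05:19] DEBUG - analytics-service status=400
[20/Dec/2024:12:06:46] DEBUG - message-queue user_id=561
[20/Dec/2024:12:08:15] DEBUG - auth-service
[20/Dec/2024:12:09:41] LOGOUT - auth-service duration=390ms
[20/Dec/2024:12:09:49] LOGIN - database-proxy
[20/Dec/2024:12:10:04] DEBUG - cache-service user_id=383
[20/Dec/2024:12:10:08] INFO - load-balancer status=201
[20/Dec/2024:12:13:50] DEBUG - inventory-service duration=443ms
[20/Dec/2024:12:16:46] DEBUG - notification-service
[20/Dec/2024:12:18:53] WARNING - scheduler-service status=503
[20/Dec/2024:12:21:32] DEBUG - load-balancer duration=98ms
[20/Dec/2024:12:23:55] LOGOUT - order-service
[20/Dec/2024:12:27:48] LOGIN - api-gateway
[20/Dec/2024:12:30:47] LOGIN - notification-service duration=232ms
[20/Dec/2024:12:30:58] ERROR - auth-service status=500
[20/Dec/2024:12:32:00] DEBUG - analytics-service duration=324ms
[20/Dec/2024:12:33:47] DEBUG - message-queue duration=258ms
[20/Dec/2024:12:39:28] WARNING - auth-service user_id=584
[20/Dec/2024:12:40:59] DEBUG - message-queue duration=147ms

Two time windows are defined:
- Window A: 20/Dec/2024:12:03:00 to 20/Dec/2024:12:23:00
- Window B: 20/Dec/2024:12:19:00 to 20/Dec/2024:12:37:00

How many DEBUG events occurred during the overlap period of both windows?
1

To find overlap events:

1. Window A: 20/Dec/2024:12:03:00 to 20/Dec/2024:12:23:00
2. Window B: 20/Dec/2024:12:19:00 to 20/Dec/2024:12:37:00
3. Overlap period: 20/Dec/2024:12:19:00 to 20/Dec/2024:12:23:00
4. Count DEBUG events in overlap: 1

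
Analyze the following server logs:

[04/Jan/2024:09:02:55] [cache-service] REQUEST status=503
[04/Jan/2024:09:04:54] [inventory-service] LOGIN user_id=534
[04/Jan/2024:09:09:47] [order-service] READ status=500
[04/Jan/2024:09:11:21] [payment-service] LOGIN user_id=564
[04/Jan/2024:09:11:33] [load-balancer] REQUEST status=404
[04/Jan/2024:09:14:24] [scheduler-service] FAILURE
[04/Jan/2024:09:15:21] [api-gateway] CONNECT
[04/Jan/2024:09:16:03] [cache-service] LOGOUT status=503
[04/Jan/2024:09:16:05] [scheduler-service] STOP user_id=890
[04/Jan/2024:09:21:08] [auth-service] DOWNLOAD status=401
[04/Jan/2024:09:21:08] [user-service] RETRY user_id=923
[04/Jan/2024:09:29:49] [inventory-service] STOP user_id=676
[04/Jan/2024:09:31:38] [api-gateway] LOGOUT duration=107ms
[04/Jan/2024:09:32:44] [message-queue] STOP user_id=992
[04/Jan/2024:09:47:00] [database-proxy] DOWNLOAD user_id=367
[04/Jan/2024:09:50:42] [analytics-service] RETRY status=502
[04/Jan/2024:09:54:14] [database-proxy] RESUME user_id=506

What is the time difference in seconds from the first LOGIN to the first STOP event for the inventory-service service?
1495

To find the time between events:

1. Locate the first LOGIN event for inventory-service: 04/Jan/2024:09:04:54
2. Locate the first STOP event for inventory-service: 04/Jan/2024:09:29:49
3. Calculate the difference: 04/Jan/2024:09:29:49 - 04/Jan/2024:09:04:54 = 1495 seconds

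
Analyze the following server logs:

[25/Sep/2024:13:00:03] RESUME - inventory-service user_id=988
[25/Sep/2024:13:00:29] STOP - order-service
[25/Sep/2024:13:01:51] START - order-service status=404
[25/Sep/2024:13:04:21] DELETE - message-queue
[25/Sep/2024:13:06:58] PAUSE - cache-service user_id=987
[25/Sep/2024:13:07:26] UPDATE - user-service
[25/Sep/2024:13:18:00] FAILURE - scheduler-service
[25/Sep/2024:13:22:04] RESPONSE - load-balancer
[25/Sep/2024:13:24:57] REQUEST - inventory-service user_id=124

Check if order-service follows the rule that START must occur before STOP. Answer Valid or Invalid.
Invalid

To validate ordering:

1. Required order: START → STOP
2. Rule: START must occur before STOP
3. Check actual order of events for order-service
4. Result: Invalid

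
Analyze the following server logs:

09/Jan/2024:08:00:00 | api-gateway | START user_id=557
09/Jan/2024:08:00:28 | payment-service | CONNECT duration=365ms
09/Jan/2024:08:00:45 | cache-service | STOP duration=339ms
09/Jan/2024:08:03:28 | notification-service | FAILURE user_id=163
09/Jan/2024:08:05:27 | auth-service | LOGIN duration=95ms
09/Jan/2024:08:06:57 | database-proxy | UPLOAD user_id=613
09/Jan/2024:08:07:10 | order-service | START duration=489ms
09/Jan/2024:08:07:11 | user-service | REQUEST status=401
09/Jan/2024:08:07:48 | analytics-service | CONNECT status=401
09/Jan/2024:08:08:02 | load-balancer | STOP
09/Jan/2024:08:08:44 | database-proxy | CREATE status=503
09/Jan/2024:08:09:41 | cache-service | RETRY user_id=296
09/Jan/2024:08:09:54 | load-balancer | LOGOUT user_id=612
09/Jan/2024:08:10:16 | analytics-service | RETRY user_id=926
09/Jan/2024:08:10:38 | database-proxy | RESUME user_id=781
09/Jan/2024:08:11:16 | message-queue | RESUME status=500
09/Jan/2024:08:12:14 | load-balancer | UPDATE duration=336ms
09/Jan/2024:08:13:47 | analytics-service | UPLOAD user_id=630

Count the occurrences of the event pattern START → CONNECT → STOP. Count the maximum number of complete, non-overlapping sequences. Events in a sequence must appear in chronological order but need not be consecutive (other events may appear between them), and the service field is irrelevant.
2

To count sequences:

1. Look for pattern: START → CONNECT → STOP
2. Greedily scan the log in chronological order, matching each sequence element in turn (ignoring service)
3. Each time the full pattern completes, increment the count and restart matching from the next event
4. Complete non-overlapping sequences found: 2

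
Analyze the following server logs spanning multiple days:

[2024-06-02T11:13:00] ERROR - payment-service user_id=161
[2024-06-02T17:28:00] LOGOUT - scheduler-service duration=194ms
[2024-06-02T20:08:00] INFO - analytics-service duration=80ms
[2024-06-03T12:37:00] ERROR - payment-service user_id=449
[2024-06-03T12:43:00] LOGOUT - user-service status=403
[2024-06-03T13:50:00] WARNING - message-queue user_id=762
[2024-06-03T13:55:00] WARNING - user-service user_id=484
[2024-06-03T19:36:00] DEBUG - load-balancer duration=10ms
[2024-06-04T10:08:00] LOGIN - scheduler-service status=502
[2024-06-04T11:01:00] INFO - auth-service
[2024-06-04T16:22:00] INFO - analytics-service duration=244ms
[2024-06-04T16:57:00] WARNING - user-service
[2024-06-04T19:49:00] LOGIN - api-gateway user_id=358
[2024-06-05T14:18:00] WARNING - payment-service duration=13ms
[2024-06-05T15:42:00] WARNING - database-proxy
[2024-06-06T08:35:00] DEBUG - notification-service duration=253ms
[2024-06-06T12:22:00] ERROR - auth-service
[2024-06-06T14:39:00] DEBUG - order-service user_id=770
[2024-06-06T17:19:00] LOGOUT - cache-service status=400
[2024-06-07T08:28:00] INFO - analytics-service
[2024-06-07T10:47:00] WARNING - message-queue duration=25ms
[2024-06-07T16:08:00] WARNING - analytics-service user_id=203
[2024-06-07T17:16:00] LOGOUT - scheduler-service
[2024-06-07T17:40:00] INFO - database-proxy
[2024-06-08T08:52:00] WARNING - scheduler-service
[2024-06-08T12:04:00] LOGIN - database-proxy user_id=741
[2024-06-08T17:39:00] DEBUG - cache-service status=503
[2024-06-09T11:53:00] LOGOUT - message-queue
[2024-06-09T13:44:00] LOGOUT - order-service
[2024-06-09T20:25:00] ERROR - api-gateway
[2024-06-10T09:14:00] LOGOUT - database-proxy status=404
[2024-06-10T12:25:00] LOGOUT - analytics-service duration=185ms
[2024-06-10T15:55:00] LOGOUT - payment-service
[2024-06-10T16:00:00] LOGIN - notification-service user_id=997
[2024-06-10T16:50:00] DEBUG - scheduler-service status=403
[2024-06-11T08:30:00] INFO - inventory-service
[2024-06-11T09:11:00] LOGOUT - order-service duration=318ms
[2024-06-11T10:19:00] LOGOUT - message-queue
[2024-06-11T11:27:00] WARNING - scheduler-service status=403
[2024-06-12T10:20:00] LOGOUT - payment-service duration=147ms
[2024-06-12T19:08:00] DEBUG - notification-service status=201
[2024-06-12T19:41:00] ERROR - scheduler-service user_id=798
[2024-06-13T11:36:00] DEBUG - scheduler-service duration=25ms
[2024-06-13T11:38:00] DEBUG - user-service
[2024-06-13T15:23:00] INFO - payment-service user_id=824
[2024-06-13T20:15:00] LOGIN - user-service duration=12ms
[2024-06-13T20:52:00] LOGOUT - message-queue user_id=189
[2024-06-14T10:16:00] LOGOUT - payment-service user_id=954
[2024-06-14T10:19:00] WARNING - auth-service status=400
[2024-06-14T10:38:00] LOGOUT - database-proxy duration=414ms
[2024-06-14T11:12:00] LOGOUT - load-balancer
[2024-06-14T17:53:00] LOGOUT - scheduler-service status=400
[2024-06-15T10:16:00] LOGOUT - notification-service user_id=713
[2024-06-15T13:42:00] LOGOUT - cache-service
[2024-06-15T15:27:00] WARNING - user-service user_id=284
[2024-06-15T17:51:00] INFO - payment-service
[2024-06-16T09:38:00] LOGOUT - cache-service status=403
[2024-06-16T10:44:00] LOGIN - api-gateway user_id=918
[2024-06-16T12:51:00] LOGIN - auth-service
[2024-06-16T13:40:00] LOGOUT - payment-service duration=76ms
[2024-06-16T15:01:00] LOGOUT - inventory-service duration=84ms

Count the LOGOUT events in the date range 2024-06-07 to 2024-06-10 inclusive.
6

To filter by date range:

1. Date range: 2024-06-07 through 2024-06-10, both dates inclusive
2. Filter for LOGOUT events whose date falls in this range
3. Count matching events: 6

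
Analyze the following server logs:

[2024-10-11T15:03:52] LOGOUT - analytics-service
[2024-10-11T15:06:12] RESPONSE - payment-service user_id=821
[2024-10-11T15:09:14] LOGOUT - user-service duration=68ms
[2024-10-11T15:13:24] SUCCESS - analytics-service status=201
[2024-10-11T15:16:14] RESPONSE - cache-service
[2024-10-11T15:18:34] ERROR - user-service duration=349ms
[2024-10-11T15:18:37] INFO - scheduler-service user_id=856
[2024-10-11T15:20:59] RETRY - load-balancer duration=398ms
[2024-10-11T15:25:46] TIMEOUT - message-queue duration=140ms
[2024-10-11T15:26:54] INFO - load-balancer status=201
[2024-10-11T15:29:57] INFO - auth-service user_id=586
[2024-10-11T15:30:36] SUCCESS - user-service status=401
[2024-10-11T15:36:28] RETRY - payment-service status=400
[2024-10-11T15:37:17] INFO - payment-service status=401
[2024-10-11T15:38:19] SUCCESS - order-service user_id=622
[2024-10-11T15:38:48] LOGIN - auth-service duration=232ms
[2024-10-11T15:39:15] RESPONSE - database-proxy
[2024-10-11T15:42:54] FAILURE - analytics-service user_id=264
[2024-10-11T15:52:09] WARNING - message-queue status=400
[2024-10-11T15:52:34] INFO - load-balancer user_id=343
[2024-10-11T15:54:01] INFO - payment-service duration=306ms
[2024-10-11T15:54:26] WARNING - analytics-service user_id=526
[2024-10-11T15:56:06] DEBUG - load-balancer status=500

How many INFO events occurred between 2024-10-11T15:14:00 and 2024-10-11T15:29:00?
2

To count events in the time window:

1. Window boundaries: 2024-10-11T15:14:00 to 2024-10-11T15:29:00
2. Filter for INFO events within this window
3. Count matching events: 2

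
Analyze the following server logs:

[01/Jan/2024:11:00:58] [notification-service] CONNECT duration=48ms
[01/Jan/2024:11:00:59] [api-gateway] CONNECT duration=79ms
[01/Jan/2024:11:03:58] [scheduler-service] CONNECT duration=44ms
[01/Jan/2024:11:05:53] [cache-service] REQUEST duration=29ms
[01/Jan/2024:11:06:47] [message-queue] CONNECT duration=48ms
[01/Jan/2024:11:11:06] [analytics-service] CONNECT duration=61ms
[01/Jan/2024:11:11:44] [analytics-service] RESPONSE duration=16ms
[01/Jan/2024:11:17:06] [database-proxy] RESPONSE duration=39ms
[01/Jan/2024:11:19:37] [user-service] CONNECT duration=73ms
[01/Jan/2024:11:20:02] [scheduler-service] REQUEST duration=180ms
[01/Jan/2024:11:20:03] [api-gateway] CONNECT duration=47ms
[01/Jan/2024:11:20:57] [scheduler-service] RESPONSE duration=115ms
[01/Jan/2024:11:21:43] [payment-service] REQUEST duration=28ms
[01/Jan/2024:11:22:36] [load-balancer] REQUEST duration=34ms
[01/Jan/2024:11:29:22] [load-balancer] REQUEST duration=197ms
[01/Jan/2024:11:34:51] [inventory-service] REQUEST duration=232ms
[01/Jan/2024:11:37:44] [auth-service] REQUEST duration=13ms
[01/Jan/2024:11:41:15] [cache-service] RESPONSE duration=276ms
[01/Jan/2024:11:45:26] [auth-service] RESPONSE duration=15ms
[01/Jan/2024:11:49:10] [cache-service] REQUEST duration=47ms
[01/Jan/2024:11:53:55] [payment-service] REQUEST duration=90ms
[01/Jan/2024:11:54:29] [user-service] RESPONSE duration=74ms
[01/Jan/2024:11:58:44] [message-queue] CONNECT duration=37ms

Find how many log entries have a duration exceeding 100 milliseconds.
5

To count timeouts:

1. Threshold: 100ms
2. Extract duration from each log entry
3. Count entries where duration > 100
4. Timeout count: 5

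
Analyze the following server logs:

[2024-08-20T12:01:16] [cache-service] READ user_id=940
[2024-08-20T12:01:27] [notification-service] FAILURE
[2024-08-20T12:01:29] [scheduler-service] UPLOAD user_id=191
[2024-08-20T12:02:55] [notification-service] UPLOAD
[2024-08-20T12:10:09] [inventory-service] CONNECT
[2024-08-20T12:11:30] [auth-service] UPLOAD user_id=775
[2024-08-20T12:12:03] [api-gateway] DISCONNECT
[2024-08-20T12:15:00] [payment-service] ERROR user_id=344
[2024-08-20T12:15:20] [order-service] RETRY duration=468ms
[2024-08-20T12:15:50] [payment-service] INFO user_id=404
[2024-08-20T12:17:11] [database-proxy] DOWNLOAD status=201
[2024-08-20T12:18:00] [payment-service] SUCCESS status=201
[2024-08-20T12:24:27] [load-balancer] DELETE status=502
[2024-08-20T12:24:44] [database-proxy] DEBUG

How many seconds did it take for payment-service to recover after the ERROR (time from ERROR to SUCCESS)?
180

To calculate recovery time:

1. Find ERROR event for payment-service: 2024-08-20T12:15:00
2. Find next SUCCESS event for payment-service: 2024-08-20T12:18:00
3. Recovery time: 2024-08-20T12:18:00 - 2024-08-20T12:15:00 = 180 seconds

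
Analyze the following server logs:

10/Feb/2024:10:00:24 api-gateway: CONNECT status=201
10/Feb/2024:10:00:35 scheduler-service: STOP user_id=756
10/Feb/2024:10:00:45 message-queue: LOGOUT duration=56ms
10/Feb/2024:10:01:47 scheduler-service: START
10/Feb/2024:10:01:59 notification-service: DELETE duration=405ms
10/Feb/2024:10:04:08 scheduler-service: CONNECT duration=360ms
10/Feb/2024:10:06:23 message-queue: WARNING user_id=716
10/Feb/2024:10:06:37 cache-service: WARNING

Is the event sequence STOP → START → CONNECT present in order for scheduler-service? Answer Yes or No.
Yes

To verify sequence order:

1. Find all events in sequence STOP → START → CONNECT for scheduler-service
2. Extract their timestamps
3. Check if timestamps are in ascending order
4. Result: Yes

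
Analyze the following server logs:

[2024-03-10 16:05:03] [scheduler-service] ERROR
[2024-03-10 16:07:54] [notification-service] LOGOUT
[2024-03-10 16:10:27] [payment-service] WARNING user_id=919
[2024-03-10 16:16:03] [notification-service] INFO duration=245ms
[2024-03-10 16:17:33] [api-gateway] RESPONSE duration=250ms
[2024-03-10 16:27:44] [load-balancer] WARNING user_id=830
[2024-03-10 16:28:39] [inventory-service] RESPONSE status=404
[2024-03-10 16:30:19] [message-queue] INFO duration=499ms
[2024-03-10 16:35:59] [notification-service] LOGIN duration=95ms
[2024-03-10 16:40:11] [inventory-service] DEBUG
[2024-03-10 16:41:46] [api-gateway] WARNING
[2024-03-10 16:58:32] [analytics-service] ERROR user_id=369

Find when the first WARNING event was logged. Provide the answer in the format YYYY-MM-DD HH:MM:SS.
2024-03-10 16:10:27

To find the first event:

1. Filter for all WARNING events
2. Sort by timestamp
3. Select the first one
4. Timestamp: 2024-03-10 16:10:27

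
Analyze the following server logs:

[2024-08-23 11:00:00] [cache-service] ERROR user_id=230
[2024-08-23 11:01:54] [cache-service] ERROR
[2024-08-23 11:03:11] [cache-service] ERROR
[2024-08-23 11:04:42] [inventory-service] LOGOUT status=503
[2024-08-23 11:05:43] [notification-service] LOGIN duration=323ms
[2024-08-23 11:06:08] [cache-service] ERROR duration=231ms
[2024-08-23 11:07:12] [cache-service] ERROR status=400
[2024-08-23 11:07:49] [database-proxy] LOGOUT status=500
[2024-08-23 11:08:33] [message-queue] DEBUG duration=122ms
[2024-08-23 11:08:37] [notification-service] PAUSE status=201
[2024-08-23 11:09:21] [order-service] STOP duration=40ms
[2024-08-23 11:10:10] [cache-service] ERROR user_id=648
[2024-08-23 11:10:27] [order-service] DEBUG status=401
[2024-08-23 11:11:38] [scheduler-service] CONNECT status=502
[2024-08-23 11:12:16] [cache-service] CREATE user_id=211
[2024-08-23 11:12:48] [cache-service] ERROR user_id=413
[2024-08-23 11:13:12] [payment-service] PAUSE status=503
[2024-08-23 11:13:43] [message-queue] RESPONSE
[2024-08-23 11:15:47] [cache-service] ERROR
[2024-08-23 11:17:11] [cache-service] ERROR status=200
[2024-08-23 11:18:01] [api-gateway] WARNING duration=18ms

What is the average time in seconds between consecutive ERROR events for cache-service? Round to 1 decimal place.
128.9

To calculate average interval:

1. Find all ERROR events for cache-service in order
2. Calculate time gaps between consecutive events
3. Compute mean of gaps: 1031 / 8 = 128.9 seconds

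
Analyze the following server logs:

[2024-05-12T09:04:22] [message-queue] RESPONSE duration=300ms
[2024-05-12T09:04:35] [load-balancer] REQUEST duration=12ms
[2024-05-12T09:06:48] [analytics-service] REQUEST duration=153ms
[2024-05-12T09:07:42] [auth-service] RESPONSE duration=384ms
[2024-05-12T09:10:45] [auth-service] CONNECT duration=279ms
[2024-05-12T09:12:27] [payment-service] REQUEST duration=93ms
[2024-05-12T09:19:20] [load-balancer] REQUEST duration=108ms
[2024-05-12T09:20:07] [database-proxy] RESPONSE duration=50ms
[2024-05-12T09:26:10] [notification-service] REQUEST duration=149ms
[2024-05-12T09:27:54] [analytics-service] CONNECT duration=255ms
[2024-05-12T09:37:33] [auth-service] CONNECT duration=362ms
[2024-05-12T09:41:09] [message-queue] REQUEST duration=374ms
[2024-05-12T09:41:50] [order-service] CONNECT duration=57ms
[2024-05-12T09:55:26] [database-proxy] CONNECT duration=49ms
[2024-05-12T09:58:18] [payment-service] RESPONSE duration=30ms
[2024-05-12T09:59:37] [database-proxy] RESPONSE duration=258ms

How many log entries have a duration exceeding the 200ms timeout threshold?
7

To count timeouts:

1. Threshold: 200ms
2. Extract duration from each log entry
3. Count entries where duration > 200
4. Timeout count: 7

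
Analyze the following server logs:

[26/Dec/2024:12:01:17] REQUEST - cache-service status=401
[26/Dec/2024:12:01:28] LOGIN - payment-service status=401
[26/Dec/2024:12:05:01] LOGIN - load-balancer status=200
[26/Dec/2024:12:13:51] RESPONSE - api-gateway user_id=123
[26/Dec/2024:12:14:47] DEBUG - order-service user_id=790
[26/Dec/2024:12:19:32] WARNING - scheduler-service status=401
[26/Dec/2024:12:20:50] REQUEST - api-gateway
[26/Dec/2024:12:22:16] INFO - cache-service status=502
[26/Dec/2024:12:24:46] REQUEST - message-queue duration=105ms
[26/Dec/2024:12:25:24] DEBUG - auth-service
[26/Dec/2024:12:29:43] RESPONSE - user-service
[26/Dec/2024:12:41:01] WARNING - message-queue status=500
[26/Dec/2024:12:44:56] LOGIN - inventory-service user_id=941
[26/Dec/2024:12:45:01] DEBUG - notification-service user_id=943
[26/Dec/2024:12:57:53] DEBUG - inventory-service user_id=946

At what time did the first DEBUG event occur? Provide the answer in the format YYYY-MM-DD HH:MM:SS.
2024-12-26 12:14:47

To find the first event:

1. Filter for all DEBUG events
2. Sort by timestamp
3. Select the first one
4. Timestamp: 2024-12-26 12:14:47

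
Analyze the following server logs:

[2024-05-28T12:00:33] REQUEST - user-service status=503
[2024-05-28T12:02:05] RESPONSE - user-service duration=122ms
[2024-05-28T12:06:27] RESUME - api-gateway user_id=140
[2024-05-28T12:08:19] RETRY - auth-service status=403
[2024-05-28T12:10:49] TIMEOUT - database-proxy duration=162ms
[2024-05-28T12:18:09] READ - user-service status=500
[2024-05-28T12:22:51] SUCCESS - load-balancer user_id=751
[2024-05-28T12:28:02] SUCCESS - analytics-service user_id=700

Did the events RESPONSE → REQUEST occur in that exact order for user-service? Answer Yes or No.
No

To verify sequence order:

1. Find all events in sequence RESPONSE → REQUEST for user-service
2. Extract their timestamps
3. Check if timestamps are in ascending order
4. Result: No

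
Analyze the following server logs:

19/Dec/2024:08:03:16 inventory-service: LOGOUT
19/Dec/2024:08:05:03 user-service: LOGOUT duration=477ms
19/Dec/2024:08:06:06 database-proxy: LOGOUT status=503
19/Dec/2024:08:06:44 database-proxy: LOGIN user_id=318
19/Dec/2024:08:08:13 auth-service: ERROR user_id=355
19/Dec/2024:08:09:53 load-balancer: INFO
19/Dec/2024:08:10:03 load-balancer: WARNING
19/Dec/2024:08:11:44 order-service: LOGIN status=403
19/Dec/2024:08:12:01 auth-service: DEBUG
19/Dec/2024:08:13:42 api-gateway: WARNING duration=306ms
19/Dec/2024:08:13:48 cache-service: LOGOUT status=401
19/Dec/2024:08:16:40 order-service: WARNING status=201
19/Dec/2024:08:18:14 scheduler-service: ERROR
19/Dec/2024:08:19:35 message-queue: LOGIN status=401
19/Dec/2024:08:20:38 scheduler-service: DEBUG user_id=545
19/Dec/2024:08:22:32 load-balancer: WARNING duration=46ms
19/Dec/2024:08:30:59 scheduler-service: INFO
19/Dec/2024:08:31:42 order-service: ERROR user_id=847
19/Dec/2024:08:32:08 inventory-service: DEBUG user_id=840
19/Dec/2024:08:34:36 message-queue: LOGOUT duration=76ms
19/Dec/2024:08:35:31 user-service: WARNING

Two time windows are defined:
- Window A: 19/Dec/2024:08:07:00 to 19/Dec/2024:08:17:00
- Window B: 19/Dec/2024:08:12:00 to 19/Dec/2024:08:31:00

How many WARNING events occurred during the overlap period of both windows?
2

To find overlap events:

1. Window A: 19/Dec/2024:08:07:00 to 19/Dec/2024:08:17:00
2. Window B: 19/Dec/2024:08:12:00 to 19/Dec/2024:08:31:00
3. Overlap period: 19/Dec/2024:08:12:00 to 19/Dec/2024:08:17:00
4. Count WARNING events in overlap: 2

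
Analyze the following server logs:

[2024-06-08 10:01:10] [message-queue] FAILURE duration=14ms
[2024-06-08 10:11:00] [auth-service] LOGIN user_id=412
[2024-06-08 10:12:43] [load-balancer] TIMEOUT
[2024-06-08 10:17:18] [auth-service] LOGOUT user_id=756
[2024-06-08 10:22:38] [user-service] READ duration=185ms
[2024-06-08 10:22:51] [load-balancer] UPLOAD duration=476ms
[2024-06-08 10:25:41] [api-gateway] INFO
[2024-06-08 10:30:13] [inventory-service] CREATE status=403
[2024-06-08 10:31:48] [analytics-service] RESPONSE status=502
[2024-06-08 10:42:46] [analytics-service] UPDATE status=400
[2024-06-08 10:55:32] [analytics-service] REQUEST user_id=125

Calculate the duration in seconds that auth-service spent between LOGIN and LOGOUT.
378

To calculate state duration:

1. Find LOGIN event for auth-service: 2024-06-08 10:11:00
2. Find LOGOUT event for auth-service: 2024-06-08 10:17:18
3. Calculate duration: 2024-06-08 10:17:18 - 2024-06-08 10:11:00 = 378 seconds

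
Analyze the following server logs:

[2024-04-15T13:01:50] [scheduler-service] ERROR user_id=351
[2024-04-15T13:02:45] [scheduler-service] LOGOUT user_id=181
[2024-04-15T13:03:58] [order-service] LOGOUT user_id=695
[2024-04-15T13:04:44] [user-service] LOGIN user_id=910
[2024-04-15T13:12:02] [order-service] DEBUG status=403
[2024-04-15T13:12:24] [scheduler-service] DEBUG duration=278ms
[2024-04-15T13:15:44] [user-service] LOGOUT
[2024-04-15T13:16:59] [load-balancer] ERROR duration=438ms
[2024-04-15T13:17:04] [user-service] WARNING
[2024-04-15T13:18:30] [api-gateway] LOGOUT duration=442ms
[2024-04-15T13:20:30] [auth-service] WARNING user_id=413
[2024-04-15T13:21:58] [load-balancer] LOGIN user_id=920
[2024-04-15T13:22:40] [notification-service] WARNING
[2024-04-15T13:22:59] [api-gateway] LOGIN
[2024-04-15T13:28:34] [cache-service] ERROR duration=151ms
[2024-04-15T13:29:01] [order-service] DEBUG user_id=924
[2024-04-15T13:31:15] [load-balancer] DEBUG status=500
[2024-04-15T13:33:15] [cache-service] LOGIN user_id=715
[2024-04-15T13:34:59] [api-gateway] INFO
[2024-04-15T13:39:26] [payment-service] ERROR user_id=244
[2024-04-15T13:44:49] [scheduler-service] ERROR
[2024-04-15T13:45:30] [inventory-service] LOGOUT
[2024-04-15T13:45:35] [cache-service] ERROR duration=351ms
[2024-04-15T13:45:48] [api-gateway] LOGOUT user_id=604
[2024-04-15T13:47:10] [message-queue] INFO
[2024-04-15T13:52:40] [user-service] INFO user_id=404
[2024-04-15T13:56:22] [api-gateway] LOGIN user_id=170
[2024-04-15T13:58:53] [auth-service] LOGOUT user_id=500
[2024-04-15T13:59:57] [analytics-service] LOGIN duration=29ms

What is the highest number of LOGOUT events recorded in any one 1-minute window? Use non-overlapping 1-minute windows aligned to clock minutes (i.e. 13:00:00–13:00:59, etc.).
2

To find the burst window:

1. Divide the log period into non-overlapping 1-minute windows starting at 13:00
2. Count LOGOUT events in each window
3. Find the window with maximum count
4. Maximum events in a window: 2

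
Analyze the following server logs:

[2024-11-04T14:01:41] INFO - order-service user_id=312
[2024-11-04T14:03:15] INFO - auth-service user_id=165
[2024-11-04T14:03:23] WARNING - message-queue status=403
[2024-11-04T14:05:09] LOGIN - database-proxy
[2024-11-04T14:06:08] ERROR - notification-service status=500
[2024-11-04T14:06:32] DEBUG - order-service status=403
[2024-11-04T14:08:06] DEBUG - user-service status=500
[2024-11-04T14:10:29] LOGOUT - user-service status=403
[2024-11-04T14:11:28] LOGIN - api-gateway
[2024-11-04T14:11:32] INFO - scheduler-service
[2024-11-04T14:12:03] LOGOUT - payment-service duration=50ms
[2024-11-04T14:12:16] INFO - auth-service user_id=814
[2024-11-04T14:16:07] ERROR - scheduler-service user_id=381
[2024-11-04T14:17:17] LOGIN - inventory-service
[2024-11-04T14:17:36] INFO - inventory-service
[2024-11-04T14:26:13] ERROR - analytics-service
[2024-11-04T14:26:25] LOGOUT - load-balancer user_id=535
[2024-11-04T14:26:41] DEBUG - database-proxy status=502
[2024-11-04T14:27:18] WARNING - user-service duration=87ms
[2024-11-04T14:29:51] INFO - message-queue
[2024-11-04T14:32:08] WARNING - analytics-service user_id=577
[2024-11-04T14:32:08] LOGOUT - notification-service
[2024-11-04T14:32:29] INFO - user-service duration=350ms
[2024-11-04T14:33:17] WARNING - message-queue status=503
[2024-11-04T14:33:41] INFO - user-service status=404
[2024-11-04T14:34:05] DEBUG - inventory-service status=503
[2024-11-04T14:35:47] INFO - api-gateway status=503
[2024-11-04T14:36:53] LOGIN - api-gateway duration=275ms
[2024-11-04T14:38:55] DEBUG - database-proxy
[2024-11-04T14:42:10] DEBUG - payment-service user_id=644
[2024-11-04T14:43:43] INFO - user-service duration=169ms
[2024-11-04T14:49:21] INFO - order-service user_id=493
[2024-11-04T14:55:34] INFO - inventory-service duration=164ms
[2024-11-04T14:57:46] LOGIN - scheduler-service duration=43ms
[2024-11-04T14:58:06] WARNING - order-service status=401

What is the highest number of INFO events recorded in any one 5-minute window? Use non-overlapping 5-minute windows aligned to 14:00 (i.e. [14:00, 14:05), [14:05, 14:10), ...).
2

To find the burst window:

1. Divide the log period into non-overlapping 5-minute windows starting at 14:00
2. Count INFO events in each window
3. Find the window with maximum count
4. Maximum events in a window: 2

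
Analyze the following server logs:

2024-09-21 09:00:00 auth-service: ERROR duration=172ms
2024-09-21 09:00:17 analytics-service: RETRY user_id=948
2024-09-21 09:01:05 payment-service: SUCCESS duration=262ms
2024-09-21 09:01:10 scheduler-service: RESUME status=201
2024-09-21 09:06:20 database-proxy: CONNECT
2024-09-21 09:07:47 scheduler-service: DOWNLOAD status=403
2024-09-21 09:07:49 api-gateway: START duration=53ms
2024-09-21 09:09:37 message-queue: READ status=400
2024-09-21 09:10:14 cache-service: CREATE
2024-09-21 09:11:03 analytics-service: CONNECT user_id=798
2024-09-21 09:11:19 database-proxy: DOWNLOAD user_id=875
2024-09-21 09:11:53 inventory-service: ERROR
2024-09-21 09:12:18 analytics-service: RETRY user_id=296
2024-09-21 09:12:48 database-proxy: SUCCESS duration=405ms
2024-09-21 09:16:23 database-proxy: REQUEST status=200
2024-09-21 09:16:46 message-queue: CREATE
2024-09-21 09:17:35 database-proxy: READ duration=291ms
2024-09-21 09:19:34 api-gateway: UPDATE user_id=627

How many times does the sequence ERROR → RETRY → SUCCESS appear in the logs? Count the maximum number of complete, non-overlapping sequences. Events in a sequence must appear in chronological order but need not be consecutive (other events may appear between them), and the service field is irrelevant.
2

To count sequences:

1. Look for pattern: ERROR → RETRY → SUCCESS
2. Greedily scan the log in chronological order, matching each sequence element in turn (ignoring service)
3. Each time the full pattern completes, increment the count and restart matching from the next event
4. Complete non-overlapping sequences found: 2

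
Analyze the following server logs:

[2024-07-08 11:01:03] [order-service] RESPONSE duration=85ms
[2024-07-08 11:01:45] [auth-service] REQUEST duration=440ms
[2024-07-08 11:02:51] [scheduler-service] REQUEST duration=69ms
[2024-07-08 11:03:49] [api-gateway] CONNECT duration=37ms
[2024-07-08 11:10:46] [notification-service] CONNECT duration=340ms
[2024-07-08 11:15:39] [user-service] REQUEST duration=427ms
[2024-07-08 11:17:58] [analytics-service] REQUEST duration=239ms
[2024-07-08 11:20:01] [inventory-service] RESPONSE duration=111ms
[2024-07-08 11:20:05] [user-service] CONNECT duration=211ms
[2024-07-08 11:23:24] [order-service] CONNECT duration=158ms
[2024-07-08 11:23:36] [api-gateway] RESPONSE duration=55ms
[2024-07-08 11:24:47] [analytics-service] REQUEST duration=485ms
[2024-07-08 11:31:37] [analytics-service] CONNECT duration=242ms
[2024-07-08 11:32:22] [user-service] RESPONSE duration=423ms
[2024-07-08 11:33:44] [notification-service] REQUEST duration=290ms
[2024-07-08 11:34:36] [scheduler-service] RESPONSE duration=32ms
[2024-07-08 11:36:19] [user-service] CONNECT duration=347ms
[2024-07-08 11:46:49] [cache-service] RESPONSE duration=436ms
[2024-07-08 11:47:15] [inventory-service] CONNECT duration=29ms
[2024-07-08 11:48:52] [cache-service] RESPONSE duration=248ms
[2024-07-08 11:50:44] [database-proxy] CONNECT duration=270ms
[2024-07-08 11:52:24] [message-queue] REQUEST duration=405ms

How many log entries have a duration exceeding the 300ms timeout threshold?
8

To count timeouts:

1. Threshold: 300ms
2. Extract duration from each log entry
3. Count entries where duration > 300
4. Timeout count: 8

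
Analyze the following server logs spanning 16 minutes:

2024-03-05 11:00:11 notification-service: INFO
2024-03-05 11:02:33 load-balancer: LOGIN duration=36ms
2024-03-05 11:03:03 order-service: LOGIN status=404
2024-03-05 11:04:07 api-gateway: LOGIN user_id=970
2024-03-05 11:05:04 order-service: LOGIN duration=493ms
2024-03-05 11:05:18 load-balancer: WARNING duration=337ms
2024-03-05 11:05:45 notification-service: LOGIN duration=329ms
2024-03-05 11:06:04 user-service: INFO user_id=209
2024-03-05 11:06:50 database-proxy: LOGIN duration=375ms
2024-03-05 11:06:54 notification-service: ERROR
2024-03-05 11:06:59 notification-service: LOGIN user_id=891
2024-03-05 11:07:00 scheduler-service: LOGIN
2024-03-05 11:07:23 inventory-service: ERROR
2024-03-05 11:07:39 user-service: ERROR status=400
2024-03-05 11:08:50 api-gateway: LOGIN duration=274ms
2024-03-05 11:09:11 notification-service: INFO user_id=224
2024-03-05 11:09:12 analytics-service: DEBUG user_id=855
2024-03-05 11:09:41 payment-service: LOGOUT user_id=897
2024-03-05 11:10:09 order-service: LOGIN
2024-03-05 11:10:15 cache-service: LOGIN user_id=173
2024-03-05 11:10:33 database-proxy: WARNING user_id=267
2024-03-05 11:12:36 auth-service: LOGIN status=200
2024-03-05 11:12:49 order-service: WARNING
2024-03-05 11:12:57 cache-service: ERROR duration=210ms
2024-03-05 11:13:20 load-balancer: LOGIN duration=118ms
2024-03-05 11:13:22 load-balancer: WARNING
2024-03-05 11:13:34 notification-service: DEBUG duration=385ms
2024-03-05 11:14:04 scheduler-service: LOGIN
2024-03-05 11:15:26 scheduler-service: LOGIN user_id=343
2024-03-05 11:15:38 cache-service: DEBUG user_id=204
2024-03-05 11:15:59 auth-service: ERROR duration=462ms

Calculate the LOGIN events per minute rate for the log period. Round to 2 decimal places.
0.94

To calculate the rate:

1. Count total LOGIN events: 15
2. Total time period: 16 minutes
3. Rate = 15 / 16 = 0.94 events per minute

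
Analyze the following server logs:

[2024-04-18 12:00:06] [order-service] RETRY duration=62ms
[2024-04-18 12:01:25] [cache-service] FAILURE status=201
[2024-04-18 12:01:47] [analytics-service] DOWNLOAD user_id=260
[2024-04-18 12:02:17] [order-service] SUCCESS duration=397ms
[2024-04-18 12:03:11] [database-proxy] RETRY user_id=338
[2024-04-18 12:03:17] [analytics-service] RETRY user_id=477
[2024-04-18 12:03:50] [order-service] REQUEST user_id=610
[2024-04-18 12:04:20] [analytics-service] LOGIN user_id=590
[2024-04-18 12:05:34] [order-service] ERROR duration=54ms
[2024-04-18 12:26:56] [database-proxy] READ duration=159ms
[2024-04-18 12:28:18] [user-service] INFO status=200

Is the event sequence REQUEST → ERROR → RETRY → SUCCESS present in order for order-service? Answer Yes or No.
No

To verify sequence order:

1. Find all events in sequence REQUEST → ERROR → RETRY → SUCCESS for order-service
2. Extract their timestamps
3. Check if timestamps are in ascending order
4. Result: No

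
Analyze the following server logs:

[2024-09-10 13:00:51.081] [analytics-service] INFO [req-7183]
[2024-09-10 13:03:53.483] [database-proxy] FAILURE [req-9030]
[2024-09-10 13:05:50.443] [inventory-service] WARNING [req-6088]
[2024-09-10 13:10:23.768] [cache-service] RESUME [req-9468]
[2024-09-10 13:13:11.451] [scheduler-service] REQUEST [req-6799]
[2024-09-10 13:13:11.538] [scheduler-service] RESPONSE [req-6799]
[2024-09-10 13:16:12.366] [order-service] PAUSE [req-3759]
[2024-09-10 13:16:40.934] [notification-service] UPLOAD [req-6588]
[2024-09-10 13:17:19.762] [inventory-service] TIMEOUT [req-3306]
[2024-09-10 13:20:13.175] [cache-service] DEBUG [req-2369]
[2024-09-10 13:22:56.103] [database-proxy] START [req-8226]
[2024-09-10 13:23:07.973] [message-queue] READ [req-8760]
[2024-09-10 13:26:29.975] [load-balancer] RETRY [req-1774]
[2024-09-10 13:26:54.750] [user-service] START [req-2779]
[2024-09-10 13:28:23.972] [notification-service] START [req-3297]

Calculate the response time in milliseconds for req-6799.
87

To calculate latency:

1. Find REQUEST with id req-6799: 2024-09-10 13:13:11.451
2. Find RESPONSE with id req-6799: 2024-09-10 13:13:11.538
3. Latency: 2024-09-10 13:13:11.538 - 2024-09-10 13:13:11.451 = 87ms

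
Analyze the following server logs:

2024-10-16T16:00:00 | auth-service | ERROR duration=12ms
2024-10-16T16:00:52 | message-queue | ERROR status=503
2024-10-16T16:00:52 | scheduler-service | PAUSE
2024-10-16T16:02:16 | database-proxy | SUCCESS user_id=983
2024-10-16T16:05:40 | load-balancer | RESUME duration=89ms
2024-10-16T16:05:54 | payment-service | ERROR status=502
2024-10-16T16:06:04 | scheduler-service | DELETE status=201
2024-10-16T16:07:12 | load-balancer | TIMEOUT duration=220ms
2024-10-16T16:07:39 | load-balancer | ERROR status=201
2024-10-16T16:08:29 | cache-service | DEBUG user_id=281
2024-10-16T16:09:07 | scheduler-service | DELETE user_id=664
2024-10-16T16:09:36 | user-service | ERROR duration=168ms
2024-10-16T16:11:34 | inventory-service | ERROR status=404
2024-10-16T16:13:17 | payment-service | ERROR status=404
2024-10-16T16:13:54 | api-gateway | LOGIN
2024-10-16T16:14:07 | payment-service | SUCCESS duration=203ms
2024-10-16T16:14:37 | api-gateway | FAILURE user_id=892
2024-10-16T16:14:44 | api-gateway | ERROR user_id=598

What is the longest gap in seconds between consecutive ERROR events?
302

To find the longest gap:

1. Extract all ERROR events in chronological order
2. Calculate time differences between consecutive events
3. Find the maximum difference
4. Longest gap: 302 seconds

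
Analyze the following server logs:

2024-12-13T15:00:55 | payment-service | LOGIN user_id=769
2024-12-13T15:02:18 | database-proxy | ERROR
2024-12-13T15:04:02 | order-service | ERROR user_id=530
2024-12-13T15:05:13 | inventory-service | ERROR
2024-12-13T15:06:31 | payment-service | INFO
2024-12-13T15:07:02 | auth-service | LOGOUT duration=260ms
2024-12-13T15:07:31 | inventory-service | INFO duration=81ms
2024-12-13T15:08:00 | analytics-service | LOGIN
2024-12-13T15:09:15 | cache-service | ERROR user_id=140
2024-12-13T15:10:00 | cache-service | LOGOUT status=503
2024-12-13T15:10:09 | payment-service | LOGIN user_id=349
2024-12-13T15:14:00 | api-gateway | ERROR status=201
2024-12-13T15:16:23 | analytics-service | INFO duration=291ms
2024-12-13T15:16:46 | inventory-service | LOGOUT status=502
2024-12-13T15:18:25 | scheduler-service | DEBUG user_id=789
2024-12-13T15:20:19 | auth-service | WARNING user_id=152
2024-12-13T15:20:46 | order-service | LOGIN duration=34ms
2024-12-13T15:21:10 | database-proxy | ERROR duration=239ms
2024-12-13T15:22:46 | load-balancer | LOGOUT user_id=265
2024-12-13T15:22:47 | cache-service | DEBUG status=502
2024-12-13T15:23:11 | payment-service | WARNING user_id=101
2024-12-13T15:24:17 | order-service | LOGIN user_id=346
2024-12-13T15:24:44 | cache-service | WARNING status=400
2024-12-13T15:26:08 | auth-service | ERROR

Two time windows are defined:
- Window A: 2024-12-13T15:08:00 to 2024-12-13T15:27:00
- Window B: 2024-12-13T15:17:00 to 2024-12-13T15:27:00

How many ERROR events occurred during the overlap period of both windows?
2

To find overlap events:

1. Window A: 2024-12-13T15:08:00 to 2024-12-13T15:27:00
2. Window B: 2024-12-13T15:17:00 to 2024-12-13T15:27:00
3. Overlap period: 2024-12-13T15:17:00 to 2024-12-13T15:27:00
4. Count ERROR events in overlap: 2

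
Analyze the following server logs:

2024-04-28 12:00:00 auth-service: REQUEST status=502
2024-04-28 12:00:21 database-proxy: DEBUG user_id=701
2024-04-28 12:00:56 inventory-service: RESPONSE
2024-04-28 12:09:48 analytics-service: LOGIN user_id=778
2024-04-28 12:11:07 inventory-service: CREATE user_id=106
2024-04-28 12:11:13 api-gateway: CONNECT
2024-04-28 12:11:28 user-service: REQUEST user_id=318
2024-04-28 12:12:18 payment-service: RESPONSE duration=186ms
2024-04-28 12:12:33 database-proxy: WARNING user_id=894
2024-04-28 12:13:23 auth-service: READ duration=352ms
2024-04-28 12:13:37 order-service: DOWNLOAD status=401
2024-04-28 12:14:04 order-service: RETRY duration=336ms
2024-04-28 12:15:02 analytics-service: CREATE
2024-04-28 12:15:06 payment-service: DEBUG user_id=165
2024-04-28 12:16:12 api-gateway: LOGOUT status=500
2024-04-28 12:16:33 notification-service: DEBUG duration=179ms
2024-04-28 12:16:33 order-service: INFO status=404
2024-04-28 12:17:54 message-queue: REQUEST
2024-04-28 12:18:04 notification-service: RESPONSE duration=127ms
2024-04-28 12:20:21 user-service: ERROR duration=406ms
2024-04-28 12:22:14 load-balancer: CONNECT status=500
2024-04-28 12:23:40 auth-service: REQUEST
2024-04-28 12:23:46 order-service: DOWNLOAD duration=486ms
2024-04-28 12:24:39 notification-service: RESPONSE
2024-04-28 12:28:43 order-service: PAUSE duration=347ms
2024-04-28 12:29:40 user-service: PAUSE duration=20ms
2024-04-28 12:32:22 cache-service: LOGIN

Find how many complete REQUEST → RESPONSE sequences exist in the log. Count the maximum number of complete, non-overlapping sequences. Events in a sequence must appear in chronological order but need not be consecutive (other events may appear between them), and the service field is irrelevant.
4

To count sequences:

1. Look for pattern: REQUEST → RESPONSE
2. Greedily scan the log in chronological order, matching each sequence element in turn (ignoring service)
3. Each time the full pattern completes, increment the count and restart matching from the next event
4. Complete non-overlapping sequences found: 4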